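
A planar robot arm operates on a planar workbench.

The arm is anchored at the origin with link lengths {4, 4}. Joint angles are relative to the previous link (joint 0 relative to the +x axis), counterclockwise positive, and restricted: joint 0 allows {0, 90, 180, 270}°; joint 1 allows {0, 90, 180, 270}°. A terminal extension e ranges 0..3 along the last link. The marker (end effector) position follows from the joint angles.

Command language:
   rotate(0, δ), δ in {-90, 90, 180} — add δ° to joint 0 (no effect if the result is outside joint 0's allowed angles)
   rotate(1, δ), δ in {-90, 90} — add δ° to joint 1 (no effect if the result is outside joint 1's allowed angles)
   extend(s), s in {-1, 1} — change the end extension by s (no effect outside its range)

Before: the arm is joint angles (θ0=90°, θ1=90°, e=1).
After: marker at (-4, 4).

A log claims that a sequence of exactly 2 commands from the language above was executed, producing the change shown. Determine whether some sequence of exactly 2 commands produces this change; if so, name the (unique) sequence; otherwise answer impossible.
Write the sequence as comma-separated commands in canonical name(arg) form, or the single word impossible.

extend(-1), extend(-1)

begin: joint angles (θ0=90°, θ1=90°, e=1)
t=1 extend(-1) ⇒ joint angles (θ0=90°, θ1=90°, e=0)
t=2 extend(-1) ⇒ joint angles (θ0=90°, θ1=90°, e=0)
all 49 alternatives checked — unique.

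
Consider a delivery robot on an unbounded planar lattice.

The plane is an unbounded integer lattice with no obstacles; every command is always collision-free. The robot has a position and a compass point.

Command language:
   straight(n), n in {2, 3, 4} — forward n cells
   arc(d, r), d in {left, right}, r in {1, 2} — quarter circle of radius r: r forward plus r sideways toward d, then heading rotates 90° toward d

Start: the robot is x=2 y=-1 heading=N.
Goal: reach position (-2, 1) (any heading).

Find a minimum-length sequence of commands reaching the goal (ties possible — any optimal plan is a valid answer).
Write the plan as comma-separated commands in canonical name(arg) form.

arc(left, 2), straight(2)

from: x=2 y=-1 heading=N
1. arc(left, 2) → x=0 y=1 heading=W
2. straight(2) → x=-2 y=1 heading=W
minimal: 2 command(s), checked below 2.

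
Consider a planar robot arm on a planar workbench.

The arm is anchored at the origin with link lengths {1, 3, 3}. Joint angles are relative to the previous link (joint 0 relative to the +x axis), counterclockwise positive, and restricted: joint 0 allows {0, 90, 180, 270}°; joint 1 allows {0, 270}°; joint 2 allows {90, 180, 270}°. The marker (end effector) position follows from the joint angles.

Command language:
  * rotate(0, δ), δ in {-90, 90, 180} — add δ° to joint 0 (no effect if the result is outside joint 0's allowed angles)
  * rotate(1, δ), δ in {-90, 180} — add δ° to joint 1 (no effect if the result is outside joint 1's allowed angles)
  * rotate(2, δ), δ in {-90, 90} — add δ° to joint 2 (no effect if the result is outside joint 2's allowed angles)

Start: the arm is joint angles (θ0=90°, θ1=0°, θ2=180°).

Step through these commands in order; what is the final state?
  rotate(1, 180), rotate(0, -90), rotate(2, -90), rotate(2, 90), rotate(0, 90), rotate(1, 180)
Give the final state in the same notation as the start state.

joint angles (θ0=90°, θ1=0°, θ2=180°)

start: joint angles (θ0=90°, θ1=0°, θ2=180°)
[1] after rotate(1, 180): joint angles (θ0=90°, θ1=0°, θ2=180°)
[2] after rotate(0, -90): joint angles (θ0=0°, θ1=0°, θ2=180°)
[3] after rotate(2, -90): joint angles (θ0=0°, θ1=0°, θ2=90°)
[4] after rotate(2, 90): joint angles (θ0=0°, θ1=0°, θ2=180°)
[5] after rotate(0, 90): joint angles (θ0=90°, θ1=0°, θ2=180°)
[6] after rotate(1, 180): joint angles (θ0=90°, θ1=0°, θ2=180°)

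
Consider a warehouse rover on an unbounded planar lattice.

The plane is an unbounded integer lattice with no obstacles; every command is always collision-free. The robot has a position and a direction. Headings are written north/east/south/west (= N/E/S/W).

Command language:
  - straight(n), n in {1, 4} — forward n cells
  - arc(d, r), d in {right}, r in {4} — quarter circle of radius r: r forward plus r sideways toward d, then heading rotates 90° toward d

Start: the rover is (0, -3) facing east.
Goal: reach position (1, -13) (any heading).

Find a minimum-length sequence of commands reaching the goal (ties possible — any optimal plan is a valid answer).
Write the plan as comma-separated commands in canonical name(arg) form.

straight(1), arc(right, 4), straight(1), straight(1), arc(right, 4)

start: (0, -3) facing east
1. straight(1) → (1, -3) facing east
2. arc(right, 4) → (5, -7) facing south
3. straight(1) → (5, -8) facing south
4. straight(1) → (5, -9) facing south
5. arc(right, 4) → (1, -13) facing west
minimal: 5 command(s), checked below 5.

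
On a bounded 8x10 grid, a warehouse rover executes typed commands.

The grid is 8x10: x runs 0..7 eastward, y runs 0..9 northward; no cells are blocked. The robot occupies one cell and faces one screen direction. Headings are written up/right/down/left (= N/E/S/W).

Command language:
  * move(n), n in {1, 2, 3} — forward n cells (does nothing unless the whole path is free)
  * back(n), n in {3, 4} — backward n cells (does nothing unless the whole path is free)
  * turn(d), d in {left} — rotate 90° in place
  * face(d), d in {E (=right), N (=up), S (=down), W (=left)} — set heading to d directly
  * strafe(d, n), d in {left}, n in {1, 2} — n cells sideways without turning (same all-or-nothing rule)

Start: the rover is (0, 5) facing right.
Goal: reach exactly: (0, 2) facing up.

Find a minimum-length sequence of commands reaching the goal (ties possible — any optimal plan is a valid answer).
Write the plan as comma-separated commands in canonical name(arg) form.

face(N), back(3)

begin: (0, 5) facing right
t=1 face(N) ⇒ (0, 5) facing up
t=2 back(3) ⇒ (0, 2) facing up
shorter routes all fall short; 2 is best.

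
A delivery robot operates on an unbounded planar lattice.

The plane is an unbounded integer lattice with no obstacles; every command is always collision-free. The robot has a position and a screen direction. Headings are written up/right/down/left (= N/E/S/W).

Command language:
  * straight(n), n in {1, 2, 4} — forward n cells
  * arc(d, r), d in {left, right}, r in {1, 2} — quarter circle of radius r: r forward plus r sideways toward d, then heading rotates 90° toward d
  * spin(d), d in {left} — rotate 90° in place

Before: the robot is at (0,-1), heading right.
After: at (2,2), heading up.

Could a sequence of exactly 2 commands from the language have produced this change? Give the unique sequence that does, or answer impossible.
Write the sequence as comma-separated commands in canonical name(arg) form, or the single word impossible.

key: cell and facing (now N) both changed — the 2 commands mix motion and turning
initial: at (0,-1), heading right
[1] after arc(left, 2): at (2,1), heading up
[2] after straight(1): at (2,2), heading up
no rival 2-sequence matches.

arc(left, 2), straight(1)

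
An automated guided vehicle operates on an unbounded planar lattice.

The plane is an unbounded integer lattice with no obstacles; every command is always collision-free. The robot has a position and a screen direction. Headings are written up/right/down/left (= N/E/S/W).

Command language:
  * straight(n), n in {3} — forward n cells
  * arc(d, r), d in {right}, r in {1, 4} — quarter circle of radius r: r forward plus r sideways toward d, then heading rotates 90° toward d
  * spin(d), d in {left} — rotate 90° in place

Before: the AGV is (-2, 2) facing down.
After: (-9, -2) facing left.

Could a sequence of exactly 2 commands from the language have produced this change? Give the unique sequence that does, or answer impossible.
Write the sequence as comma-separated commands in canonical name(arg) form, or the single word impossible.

key: cell and facing (now W) both changed — the 2 commands mix motion and turning
start: (-2, 2) facing down
1. arc(right, 4) → (-6, -2) facing left
2. straight(3) → (-9, -2) facing left
no rival 2-sequence matches.

arc(right, 4), straight(3)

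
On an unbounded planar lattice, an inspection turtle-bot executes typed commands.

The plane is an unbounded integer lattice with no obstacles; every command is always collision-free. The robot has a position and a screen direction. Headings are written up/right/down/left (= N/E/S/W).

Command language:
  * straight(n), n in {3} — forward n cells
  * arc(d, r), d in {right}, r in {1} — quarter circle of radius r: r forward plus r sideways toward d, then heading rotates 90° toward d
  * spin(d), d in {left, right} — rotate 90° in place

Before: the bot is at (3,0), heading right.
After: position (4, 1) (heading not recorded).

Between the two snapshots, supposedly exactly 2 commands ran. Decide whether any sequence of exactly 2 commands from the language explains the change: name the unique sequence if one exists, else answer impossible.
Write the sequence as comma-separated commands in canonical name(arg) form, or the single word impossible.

spin(left), arc(right, 1)

key: order matters: swapping spin(left) and arc(right, 1) lands elsewhere
start: at (3,0), heading right
1. spin(left) → at (3,0), heading up
2. arc(right, 1) → at (4,1), heading right
no rival 2-sequence matches.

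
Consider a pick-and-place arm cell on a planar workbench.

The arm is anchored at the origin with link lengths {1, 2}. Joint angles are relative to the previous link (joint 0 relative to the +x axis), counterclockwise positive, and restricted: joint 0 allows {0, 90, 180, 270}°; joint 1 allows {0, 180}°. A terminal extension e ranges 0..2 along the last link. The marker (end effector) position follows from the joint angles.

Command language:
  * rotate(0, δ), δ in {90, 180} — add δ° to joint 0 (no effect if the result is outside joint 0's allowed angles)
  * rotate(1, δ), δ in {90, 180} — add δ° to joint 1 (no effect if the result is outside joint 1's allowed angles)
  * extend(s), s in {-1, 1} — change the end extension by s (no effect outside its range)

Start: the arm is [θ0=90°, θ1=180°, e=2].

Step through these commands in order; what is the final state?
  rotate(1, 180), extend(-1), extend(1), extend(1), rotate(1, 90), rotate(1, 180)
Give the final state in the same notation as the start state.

[θ0=90°, θ1=180°, e=2]

start: [θ0=90°, θ1=180°, e=2]
step 1 (rotate(1, 180)): [θ0=90°, θ1=0°, e=2]
step 2 (extend(-1)): [θ0=90°, θ1=0°, e=1]
step 3 (extend(1)): [θ0=90°, θ1=0°, e=2]
step 4 (extend(1)): [θ0=90°, θ1=0°, e=2]
step 5 (rotate(1, 90)): [θ0=90°, θ1=0°, e=2]
step 6 (rotate(1, 180)): [θ0=90°, θ1=180°, e=2]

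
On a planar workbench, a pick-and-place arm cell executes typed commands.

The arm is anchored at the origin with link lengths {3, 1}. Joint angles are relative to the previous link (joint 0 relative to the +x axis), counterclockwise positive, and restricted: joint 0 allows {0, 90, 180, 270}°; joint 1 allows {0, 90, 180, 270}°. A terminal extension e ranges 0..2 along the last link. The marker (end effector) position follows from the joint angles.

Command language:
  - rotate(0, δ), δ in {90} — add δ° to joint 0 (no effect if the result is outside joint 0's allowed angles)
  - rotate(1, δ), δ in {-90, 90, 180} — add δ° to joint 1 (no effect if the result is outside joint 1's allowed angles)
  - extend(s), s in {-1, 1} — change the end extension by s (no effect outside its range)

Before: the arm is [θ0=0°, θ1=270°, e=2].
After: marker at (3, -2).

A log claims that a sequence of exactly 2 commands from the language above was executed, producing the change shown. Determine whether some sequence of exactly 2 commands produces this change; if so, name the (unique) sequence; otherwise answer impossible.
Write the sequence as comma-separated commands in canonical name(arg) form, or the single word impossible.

extend(1), extend(-1)

key: order matters: swapping extend(1) and extend(-1) lands elsewhere
begin: [θ0=0°, θ1=270°, e=2]
1. extend(1) → [θ0=0°, θ1=270°, e=2]
2. extend(-1) → [θ0=0°, θ1=270°, e=1]
all 36 alternatives checked — unique.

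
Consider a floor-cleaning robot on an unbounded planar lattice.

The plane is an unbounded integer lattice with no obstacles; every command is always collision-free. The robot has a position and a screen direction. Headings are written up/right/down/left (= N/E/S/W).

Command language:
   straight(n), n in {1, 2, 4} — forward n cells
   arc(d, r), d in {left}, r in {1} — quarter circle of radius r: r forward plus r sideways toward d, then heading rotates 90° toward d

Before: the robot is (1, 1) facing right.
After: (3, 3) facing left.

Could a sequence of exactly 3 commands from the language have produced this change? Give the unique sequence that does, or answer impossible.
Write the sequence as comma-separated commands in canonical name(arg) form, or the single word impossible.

key: order matters: swapping straight(2) and arc(left, 1) lands elsewhere
start: (1, 1) facing right
t=1 straight(2) ⇒ (3, 1) facing right
t=2 arc(left, 1) ⇒ (4, 2) facing up
t=3 arc(left, 1) ⇒ (3, 3) facing left
uniquely the one of 64 3-step routes that fits.

straight(2), arc(left, 1), arc(left, 1)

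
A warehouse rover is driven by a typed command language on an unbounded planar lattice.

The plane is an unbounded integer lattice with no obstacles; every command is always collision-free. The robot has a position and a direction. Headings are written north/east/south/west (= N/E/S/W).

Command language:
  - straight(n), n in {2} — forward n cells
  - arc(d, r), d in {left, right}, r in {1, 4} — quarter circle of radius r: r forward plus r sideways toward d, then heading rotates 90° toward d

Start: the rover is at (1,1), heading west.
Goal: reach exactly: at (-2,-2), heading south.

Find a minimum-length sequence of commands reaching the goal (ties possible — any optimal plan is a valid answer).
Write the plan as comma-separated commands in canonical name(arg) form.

initial: at (1,1), heading west
[1] after straight(2): at (-1,1), heading west
[2] after arc(left, 1): at (-2,0), heading south
[3] after straight(2): at (-2,-2), heading south
minimal: 3 command(s), checked below 3.

straight(2), arc(left, 1), straight(2)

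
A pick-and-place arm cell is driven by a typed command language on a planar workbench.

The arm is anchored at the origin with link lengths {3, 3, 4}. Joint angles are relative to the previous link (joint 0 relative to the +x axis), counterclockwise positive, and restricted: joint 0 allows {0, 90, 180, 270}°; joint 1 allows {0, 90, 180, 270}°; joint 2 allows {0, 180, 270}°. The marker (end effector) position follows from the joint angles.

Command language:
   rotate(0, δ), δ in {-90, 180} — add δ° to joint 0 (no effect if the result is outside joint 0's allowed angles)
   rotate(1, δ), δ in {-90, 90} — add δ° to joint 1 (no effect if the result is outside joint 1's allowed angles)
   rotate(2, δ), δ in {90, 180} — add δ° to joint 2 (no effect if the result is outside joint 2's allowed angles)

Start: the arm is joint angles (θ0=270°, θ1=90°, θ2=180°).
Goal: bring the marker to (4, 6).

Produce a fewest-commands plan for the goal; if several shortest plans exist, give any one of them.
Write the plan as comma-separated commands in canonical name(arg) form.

rotate(2, 90), rotate(1, -90), rotate(0, 180)

from: joint angles (θ0=270°, θ1=90°, θ2=180°)
t=1 rotate(2, 90) ⇒ joint angles (θ0=270°, θ1=90°, θ2=270°)
t=2 rotate(1, -90) ⇒ joint angles (θ0=270°, θ1=0°, θ2=270°)
t=3 rotate(0, 180) ⇒ joint angles (θ0=90°, θ1=0°, θ2=270°)
nothing shorter than 3 reaches the goal.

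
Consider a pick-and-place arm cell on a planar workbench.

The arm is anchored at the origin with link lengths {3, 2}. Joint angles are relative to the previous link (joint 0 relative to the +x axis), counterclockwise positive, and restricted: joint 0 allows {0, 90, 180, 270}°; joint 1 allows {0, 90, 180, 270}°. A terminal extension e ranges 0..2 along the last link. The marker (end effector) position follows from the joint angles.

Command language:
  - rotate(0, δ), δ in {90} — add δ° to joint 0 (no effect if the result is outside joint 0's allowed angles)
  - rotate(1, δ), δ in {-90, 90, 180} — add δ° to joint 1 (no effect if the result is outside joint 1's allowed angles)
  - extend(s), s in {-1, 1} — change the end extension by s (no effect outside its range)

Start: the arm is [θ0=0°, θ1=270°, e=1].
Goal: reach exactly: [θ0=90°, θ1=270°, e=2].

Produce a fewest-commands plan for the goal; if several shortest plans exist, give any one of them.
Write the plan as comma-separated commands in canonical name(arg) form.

from: [θ0=0°, θ1=270°, e=1]
t=1 rotate(0, 90) ⇒ [θ0=90°, θ1=270°, e=1]
t=2 extend(1) ⇒ [θ0=90°, θ1=270°, e=2]
minimal: 2 command(s), checked below 2.

rotate(0, 90), extend(1)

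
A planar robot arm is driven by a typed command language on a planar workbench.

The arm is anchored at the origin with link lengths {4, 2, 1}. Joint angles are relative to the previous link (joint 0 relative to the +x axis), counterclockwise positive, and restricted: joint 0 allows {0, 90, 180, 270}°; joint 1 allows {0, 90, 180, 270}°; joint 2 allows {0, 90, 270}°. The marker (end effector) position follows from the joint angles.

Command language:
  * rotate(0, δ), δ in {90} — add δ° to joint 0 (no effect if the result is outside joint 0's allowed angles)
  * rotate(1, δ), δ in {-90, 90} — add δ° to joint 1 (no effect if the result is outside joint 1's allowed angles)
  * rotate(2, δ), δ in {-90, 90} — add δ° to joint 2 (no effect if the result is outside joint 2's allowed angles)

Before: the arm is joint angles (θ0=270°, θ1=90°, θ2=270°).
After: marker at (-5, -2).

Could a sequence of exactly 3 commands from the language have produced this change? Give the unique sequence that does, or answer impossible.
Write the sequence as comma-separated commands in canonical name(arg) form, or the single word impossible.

rotate(0, 90), rotate(0, 90), rotate(0, 90)

begin: joint angles (θ0=270°, θ1=90°, θ2=270°)
[1] after rotate(0, 90): joint angles (θ0=0°, θ1=90°, θ2=270°)
[2] after rotate(0, 90): joint angles (θ0=90°, θ1=90°, θ2=270°)
[3] after rotate(0, 90): joint angles (θ0=180°, θ1=90°, θ2=270°)
all 125 alternatives checked — unique.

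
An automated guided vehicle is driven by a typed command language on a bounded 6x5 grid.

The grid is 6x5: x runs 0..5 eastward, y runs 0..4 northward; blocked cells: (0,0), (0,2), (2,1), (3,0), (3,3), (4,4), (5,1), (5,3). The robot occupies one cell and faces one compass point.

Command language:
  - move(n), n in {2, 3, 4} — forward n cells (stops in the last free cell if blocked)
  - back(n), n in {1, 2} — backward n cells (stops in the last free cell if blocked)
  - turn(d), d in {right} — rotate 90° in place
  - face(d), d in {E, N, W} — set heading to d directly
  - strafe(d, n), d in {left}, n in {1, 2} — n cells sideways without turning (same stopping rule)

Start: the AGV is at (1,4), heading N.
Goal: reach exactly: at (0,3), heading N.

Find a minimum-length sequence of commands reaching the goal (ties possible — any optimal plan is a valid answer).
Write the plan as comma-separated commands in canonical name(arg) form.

strafe(left, 2), back(1)

t0: at (1,4), heading N
t=1 strafe(left, 2) ⇒ at (0,4), heading N
t=2 back(1) ⇒ at (0,3), heading N
nothing shorter than 2 reaches the goal.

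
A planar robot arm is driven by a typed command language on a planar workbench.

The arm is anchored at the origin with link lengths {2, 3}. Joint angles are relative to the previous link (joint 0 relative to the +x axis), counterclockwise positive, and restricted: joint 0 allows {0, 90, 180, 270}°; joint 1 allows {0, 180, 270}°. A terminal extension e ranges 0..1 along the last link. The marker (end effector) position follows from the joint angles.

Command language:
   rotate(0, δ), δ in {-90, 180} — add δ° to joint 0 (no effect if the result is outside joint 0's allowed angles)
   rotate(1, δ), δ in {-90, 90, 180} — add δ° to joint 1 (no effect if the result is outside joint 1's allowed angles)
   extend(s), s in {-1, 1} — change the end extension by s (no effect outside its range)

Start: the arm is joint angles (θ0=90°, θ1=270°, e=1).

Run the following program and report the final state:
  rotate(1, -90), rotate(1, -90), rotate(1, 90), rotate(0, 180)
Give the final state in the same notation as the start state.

t0: joint angles (θ0=90°, θ1=270°, e=1)
[1] after rotate(1, -90): joint angles (θ0=90°, θ1=180°, e=1)
[2] after rotate(1, -90): joint angles (θ0=90°, θ1=180°, e=1)
[3] after rotate(1, 90): joint angles (θ0=90°, θ1=270°, e=1)
[4] after rotate(0, 180): joint angles (θ0=270°, θ1=270°, e=1)

joint angles (θ0=270°, θ1=270°, e=1)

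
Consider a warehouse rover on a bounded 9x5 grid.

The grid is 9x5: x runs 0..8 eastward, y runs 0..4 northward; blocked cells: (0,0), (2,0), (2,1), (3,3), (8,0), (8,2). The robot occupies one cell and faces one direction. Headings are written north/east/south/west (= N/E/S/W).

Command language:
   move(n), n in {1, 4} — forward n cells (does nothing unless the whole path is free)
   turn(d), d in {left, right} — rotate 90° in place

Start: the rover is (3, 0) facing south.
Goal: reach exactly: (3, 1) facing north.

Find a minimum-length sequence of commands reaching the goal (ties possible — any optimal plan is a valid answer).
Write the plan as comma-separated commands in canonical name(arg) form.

from: (3, 0) facing south
step 1 (turn(right)): (3, 0) facing west
step 2 (turn(right)): (3, 0) facing north
step 3 (move(1)): (3, 1) facing north
nothing shorter than 3 reaches the goal.

turn(right), turn(right), move(1)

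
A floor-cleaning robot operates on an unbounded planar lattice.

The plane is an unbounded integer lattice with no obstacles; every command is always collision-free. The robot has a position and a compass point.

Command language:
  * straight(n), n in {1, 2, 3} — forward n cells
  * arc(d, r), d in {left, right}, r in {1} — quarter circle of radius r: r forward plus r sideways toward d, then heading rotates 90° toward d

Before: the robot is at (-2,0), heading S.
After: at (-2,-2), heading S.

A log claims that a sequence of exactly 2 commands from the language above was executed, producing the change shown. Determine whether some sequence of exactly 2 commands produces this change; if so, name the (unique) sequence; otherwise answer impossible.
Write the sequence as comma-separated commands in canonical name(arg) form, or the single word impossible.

straight(1), straight(1)

key: still facing S at the end — nothing in the sequence rotates
initial: at (-2,0), heading S
step 1 (straight(1)): at (-2,-1), heading S
step 2 (straight(1)): at (-2,-2), heading S
all 25 alternatives checked — unique.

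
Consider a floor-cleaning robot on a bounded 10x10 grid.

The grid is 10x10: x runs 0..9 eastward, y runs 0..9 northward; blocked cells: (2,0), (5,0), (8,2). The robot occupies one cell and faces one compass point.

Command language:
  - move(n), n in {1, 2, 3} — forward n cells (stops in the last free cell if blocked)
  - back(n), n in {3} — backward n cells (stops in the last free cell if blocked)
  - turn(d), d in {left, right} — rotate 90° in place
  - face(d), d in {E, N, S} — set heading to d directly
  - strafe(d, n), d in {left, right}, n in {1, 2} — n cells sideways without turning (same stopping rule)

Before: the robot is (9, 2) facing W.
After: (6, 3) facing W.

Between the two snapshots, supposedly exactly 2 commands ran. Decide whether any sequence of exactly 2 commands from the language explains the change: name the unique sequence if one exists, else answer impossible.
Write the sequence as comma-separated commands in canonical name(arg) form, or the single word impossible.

strafe(right, 1), move(3)

key: running move(3) before strafe(right, 1) would end elsewhere — order is forced
from: (9, 2) facing W
step 1 (strafe(right, 1)): (9, 3) facing W
step 2 (move(3)): (6, 3) facing W
uniquely the one of 169 2-step routes that fits.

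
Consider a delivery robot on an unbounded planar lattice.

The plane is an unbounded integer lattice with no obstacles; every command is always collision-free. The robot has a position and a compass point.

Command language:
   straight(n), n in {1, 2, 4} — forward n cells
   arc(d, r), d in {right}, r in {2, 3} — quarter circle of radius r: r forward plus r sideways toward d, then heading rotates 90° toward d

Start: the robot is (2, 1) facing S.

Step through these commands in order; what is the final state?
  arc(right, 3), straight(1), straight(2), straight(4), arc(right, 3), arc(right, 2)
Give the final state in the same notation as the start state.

t0: (2, 1) facing S
t=1 arc(right, 3) ⇒ (-1, -2) facing W
t=2 straight(1) ⇒ (-2, -2) facing W
t=3 straight(2) ⇒ (-4, -2) facing W
t=4 straight(4) ⇒ (-8, -2) facing W
t=5 arc(right, 3) ⇒ (-11, 1) facing N
t=6 arc(right, 2) ⇒ (-9, 3) facing E

(-9, 3) facing E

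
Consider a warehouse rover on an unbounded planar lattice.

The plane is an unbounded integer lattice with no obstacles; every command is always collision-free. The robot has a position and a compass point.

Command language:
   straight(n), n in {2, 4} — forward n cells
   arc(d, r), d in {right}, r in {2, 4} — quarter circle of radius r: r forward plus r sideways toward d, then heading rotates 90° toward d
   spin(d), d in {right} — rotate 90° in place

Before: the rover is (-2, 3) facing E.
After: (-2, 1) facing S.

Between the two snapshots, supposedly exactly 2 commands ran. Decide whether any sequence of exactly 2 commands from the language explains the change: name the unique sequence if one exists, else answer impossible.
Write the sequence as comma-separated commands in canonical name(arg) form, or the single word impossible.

key: running straight(2) before spin(right) would end elsewhere — order is forced
begin: (-2, 3) facing E
t=1 spin(right) ⇒ (-2, 3) facing S
t=2 straight(2) ⇒ (-2, 1) facing S
uniquely the one of 25 2-step routes that fits.

spin(right), straight(2)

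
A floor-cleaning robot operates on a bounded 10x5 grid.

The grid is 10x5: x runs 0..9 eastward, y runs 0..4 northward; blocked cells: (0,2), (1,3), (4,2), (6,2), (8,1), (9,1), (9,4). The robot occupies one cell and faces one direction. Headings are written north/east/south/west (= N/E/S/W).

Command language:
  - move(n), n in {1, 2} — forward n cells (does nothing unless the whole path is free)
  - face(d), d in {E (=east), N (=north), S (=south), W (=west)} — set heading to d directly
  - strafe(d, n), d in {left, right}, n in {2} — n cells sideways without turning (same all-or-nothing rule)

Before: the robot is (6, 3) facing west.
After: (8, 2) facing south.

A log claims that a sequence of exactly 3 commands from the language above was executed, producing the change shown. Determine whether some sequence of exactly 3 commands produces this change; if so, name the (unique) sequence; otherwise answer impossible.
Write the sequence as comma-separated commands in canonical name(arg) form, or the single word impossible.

face(S), strafe(left, 2), move(1)

key: cell and facing (now S) both changed — the 3 commands mix motion and turning
start: (6, 3) facing west
step 1 (face(S)): (6, 3) facing south
step 2 (strafe(left, 2)): (8, 3) facing south
step 3 (move(1)): (8, 2) facing south
no rival 3-sequence matches.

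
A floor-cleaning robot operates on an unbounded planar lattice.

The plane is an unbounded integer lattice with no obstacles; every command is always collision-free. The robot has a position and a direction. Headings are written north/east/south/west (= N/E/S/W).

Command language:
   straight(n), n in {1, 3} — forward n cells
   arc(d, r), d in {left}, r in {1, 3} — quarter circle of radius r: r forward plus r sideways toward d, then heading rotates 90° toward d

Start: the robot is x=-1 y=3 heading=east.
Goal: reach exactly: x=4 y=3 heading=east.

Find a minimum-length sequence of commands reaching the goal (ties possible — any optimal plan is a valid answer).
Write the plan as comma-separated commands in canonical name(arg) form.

t0: x=-1 y=3 heading=east
[1] after straight(3): x=2 y=3 heading=east
[2] after straight(1): x=3 y=3 heading=east
[3] after straight(1): x=4 y=3 heading=east
minimal: 3 command(s), checked below 3.

straight(3), straight(1), straight(1)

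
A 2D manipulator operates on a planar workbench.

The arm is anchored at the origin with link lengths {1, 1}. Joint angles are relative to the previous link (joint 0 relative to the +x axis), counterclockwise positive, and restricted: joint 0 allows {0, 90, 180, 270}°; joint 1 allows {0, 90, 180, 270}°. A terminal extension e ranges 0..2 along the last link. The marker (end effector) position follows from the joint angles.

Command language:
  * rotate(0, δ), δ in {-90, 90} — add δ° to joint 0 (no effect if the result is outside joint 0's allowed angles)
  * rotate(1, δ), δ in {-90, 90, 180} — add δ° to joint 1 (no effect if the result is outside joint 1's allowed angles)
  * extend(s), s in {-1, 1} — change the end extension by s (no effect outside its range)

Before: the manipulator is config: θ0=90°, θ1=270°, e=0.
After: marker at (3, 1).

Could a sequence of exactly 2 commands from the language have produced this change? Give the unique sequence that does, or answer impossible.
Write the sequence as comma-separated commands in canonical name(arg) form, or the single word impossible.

extend(1), extend(1)

from: config: θ0=90°, θ1=270°, e=0
t=1 extend(1) ⇒ config: θ0=90°, θ1=270°, e=1
t=2 extend(1) ⇒ config: θ0=90°, θ1=270°, e=2
no other 2-command option fits: unique.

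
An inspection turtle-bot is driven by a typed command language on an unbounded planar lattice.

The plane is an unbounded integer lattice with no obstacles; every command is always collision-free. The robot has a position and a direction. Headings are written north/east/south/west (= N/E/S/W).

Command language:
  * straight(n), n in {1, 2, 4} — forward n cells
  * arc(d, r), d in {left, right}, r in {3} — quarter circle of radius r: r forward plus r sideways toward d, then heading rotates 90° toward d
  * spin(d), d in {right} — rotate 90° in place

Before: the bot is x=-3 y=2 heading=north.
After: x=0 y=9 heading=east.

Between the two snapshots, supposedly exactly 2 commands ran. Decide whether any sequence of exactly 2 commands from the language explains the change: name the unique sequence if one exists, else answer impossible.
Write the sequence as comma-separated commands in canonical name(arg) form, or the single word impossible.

key: order matters: swapping straight(4) and arc(right, 3) lands elsewhere
from: x=-3 y=2 heading=north
[1] after straight(4): x=-3 y=6 heading=north
[2] after arc(right, 3): x=0 y=9 heading=east
uniquely the one of 36 2-step routes that fits.

straight(4), arc(right, 3)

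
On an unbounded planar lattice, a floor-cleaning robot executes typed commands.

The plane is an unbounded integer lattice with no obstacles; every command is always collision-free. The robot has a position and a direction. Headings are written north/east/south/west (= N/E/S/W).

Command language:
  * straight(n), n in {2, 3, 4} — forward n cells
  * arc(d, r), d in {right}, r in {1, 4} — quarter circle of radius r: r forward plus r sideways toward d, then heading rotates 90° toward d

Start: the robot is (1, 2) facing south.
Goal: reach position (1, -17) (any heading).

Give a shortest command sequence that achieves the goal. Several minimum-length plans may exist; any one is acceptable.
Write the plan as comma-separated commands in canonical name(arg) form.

t0: (1, 2) facing south
1. straight(3) → (1, -1) facing south
2. straight(4) → (1, -5) facing south
3. straight(4) → (1, -9) facing south
4. straight(4) → (1, -13) facing south
5. straight(4) → (1, -17) facing south
nothing shorter than 5 reaches the goal.

straight(3), straight(4), straight(4), straight(4), straight(4)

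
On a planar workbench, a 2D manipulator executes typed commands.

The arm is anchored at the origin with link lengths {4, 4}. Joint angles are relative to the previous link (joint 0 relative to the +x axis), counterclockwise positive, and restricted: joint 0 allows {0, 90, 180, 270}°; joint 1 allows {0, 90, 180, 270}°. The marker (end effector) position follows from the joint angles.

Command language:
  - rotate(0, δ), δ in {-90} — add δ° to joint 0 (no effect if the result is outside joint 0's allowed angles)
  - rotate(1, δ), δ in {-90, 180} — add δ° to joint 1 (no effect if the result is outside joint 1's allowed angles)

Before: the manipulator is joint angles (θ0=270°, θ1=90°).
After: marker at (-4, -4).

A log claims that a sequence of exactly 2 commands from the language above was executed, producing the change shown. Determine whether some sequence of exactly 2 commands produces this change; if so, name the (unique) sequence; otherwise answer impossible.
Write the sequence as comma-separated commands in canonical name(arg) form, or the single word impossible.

rotate(1, -90), rotate(1, -90)

initial: joint angles (θ0=270°, θ1=90°)
1. rotate(1, -90) → joint angles (θ0=270°, θ1=0°)
2. rotate(1, -90) → joint angles (θ0=270°, θ1=270°)
uniquely the one of 9 2-step routes that fits.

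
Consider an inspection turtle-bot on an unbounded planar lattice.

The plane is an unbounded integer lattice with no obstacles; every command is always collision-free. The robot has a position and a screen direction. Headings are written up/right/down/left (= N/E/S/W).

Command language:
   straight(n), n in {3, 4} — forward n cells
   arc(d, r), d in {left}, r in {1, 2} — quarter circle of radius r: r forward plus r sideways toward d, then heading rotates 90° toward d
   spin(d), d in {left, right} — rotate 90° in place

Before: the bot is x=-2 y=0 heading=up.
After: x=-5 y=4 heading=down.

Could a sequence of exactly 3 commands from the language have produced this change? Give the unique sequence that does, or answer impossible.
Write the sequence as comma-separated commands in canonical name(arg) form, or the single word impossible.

key: cell and facing (now S) both changed — the 3 commands mix motion and turning
begin: x=-2 y=0 heading=up
[1] after straight(3): x=-2 y=3 heading=up
[2] after arc(left, 2): x=-4 y=5 heading=left
[3] after arc(left, 1): x=-5 y=4 heading=down
uniquely the one of 216 3-step routes that fits.

straight(3), arc(left, 2), arc(left, 1)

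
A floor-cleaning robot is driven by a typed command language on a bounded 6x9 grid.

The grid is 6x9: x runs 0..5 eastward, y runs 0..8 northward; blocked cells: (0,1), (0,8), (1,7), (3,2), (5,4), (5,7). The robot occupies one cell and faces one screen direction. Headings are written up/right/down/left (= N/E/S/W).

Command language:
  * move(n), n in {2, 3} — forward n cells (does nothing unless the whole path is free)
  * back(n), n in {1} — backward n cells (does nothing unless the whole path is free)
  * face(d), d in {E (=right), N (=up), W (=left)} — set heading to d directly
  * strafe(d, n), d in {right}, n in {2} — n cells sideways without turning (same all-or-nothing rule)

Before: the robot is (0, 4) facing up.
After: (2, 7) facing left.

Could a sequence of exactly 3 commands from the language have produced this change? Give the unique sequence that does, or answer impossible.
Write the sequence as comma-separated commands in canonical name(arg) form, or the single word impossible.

strafe(right, 2), move(3), face(W)

key: order matters: swapping strafe(right, 2) and face(W) lands elsewhere
from: (0, 4) facing up
t=1 strafe(right, 2) ⇒ (2, 4) facing up
t=2 move(3) ⇒ (2, 7) facing up
t=3 face(W) ⇒ (2, 7) facing left
no rival 3-sequence matches.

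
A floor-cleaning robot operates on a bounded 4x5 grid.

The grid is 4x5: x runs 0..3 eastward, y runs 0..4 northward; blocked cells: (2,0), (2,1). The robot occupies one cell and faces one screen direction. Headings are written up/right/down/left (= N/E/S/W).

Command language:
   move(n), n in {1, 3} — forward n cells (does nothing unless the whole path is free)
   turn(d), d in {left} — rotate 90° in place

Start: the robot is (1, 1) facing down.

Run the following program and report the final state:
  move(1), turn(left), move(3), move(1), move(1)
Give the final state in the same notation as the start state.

(1, 0) facing right

t0: (1, 1) facing down
[1] after move(1): (1, 0) facing down
[2] after turn(left): (1, 0) facing right
[3] after move(3): (1, 0) facing right
[4] after move(1): (1, 0) facing right
[5] after move(1): (1, 0) facing right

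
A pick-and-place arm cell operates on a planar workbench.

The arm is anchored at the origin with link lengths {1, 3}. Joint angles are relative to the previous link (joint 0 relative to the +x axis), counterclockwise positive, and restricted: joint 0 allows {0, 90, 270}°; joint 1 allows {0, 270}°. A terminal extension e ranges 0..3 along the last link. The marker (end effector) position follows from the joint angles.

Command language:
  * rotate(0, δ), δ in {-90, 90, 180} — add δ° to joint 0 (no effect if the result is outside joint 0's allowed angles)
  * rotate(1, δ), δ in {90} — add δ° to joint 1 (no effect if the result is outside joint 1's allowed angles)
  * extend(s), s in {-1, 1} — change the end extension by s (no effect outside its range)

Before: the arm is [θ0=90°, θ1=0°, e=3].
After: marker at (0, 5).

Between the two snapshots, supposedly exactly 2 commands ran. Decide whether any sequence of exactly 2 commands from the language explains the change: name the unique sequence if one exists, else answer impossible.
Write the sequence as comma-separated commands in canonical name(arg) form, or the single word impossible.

extend(-1), extend(-1)

t0: [θ0=90°, θ1=0°, e=3]
t=1 extend(-1) ⇒ [θ0=90°, θ1=0°, e=2]
t=2 extend(-1) ⇒ [θ0=90°, θ1=0°, e=1]
no other 2-command option fits: unique.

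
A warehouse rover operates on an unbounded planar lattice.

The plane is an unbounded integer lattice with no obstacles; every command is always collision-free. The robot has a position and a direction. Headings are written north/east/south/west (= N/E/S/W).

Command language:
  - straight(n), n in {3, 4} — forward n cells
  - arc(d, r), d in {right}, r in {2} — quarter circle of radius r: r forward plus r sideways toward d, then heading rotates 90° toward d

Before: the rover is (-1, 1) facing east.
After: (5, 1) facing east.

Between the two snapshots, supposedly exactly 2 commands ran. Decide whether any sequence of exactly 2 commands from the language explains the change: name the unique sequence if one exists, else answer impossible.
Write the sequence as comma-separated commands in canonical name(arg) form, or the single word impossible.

key: heading stays E — no command in the sequence turns
begin: (-1, 1) facing east
1. straight(3) → (2, 1) facing east
2. straight(3) → (5, 1) facing east
all 9 alternatives checked — unique.

straight(3), straight(3)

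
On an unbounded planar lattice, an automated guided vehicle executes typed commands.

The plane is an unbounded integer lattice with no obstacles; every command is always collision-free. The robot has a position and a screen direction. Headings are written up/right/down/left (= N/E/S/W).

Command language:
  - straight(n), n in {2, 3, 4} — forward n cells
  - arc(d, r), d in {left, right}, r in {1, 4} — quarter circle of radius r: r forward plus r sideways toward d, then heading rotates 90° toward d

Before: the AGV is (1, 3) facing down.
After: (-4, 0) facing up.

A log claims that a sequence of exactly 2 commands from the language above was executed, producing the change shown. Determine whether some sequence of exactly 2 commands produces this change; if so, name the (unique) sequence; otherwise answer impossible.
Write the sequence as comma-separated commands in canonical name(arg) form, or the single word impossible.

arc(right, 4), arc(right, 1)

key: order matters: swapping arc(right, 4) and arc(right, 1) lands elsewhere
start: (1, 3) facing down
t=1 arc(right, 4) ⇒ (-3, -1) facing left
t=2 arc(right, 1) ⇒ (-4, 0) facing up
no rival 2-sequence matches.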